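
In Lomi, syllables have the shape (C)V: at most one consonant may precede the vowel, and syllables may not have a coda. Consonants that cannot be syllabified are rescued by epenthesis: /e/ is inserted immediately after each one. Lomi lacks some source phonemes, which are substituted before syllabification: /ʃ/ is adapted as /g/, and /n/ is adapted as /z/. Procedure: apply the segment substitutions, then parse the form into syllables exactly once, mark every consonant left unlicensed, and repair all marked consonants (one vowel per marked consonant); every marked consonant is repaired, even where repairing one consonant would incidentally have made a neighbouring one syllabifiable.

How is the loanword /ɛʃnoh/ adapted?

ɛgezohe

Substitution: /ʃ/ → /g/, /n/ → /z/, giving /ɛgzoh/.
The consonants /g/, /h/ cannot be parsed into a legal (C)V syllable (no codas are permitted; onsets are limited to one consonant).
Each unlicensed consonant becomes the onset of a new syllable: /g/ → /ge/, /h/ → /he/.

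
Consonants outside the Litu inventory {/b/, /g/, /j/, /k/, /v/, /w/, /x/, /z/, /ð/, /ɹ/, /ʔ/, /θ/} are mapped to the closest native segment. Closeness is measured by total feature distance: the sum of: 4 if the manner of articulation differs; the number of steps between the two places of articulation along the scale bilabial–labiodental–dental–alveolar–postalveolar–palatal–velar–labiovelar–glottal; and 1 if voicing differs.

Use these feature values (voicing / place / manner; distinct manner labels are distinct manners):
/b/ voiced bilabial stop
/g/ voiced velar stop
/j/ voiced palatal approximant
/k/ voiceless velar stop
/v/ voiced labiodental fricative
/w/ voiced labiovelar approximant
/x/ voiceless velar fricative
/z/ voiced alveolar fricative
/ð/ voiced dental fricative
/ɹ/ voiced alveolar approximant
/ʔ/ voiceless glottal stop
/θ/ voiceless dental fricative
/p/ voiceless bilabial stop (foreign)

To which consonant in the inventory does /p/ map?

/b/ is closest: same manner (stop), place distance 0 (bilabial→bilabial), voicing differs (+1); total 1. Next closest is /k/ at distance 6.

b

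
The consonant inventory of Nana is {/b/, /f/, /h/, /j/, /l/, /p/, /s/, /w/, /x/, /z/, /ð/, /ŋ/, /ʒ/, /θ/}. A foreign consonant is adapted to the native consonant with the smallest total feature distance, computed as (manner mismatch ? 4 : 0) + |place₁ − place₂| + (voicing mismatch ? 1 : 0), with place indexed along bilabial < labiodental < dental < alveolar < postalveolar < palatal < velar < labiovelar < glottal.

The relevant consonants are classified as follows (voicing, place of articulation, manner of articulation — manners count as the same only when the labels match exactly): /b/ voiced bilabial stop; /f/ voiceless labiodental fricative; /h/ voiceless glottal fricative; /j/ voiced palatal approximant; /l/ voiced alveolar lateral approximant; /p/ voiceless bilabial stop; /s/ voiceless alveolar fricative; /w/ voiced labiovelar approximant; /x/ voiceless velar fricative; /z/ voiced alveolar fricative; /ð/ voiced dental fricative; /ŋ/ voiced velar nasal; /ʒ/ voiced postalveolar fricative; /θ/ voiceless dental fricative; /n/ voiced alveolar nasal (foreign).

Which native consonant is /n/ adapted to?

ŋ

/ŋ/ is closest: same manner (nasal), place distance 3 (alveolar→velar), same voicing; total 3. Next closest is /l/ at distance 4.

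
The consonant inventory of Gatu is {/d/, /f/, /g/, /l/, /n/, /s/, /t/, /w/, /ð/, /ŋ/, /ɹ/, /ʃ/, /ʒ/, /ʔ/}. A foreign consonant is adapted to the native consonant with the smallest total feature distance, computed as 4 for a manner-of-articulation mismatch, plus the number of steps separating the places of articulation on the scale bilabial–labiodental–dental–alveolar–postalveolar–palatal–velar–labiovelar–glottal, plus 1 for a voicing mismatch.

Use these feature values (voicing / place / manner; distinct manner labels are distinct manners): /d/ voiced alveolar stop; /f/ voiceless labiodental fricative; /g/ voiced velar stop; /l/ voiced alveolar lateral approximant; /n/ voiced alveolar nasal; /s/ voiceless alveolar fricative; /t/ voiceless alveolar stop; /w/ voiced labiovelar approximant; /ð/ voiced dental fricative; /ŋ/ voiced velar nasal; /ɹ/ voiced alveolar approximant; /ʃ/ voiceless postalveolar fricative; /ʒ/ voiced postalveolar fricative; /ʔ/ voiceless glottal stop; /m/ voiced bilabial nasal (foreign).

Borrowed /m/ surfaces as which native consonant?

/n/ is closest: same manner (nasal), place distance 3 (bilabial→alveolar), same voicing; total 3. Next closest is /f/ at distance 6.

n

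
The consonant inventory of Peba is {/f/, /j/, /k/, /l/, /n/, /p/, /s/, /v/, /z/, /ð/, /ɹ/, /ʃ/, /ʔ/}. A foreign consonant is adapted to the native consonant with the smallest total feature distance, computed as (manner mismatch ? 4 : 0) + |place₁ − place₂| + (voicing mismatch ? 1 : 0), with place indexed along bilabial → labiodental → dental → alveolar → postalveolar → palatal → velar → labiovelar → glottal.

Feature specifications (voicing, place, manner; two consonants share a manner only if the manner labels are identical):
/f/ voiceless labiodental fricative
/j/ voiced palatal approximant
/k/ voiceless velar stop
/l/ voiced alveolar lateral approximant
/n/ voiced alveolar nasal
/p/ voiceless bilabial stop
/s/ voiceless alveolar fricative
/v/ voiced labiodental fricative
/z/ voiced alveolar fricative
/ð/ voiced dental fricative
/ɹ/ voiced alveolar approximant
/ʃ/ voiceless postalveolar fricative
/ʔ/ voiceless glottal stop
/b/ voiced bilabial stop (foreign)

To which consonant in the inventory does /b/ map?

/p/ is closest: same manner (stop), place distance 0 (bilabial→bilabial), voicing differs (+1); total 1. Next closest is /v/ at distance 5.

p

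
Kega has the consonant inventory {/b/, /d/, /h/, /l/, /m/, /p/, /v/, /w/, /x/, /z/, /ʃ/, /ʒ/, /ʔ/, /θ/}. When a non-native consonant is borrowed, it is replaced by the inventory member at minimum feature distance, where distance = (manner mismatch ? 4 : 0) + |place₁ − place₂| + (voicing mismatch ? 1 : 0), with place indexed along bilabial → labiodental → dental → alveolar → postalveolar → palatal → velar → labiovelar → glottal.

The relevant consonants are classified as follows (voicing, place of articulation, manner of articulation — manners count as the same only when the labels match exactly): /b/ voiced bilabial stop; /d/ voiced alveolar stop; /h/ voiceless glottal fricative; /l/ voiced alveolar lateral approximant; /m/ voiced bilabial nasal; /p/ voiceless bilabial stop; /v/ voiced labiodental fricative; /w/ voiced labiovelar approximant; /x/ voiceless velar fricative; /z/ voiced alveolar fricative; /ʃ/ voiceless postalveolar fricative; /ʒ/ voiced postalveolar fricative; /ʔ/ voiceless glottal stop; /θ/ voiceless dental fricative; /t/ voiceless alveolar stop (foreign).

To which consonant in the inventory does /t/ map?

/d/ is closest: same manner (stop), place distance 0 (alveolar→alveolar), voicing differs (+1); total 1. Next closest is /p/ at distance 3.

d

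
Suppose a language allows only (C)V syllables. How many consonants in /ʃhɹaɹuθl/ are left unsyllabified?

Under (C)V, the unsyllabifiable consonants are /ʃ/, /h/, /θ/, /l/ (no codas are permitted; onsets are limited to one consonant).

4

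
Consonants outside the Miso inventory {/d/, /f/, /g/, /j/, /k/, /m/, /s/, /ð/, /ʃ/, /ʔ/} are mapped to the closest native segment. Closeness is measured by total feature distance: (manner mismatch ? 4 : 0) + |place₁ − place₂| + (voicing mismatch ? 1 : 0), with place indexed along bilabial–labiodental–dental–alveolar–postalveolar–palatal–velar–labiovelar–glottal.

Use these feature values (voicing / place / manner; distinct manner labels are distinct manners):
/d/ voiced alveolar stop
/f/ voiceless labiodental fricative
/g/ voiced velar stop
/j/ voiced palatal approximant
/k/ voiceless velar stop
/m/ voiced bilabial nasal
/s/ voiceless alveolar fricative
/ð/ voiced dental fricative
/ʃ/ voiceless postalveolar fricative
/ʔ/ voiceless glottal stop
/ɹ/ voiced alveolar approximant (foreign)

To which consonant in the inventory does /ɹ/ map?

j

/j/ is closest: same manner (approximant), place distance 2 (alveolar→palatal), same voicing; total 2. Next closest is /d/ at distance 4.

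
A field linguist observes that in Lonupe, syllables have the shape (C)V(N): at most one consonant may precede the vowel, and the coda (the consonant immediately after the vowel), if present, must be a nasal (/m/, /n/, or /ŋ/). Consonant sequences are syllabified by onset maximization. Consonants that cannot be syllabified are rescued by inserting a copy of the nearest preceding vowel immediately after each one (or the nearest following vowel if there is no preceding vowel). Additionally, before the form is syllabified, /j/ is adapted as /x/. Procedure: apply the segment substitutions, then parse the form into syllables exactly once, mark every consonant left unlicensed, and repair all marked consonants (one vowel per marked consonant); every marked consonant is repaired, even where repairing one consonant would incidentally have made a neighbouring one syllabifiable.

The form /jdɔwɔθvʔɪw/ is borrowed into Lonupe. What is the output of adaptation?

Substitution: /j/ → /x/, giving /xdɔwɔθvʔɪw/.
Syllabifying with onset maximization leaves /x/, /θ/, /v/, /w/ stranded (only a nasal (/m/, /n/, or /ŋ/) is licensed in coda position; onsets are limited to one consonant).
Inserting the epenthetic vowel yields /x/ → /xɔ/, /θ/ → /θɔ/, /v/ → /vɔ/, /w/ → /wɪ/.

xɔdɔwɔθɔvɔʔɪwɪ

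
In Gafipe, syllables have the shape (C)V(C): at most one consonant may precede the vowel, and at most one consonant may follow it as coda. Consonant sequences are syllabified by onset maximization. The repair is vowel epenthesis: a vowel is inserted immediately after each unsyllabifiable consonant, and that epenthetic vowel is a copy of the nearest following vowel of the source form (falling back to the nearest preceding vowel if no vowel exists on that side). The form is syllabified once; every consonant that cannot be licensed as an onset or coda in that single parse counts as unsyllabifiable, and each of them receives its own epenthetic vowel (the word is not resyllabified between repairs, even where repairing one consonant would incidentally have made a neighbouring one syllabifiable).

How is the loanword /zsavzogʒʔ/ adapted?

zasavzogʒoʔo

Under (C)V(C), the unsyllabifiable consonants are /z/, /ʒ/, /ʔ/ (at most one coda consonant is licensed; onsets are limited to one consonant).
Each unlicensed consonant becomes the onset of a new syllable: /z/ → /za/, /ʒ/ → /ʒo/, /ʔ/ → /ʔo/.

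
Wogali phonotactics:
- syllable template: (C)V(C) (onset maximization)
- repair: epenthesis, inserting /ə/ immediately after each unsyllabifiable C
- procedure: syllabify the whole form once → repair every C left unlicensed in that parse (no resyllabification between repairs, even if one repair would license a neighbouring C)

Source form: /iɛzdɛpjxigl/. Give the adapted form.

iɛzdɛpjəxiglə

The consonants /j/, /l/ cannot be parsed into a legal (C)V(C) syllable (at most one coda consonant is licensed; onsets are limited to one consonant).
Epenthesis after each stranded consonant: /j/ → /jə/, /l/ → /lə/.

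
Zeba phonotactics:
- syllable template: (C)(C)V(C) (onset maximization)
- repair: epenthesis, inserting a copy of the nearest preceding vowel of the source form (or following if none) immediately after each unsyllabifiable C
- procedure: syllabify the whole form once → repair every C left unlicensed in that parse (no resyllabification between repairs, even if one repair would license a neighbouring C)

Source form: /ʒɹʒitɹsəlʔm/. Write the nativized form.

Syllabifying with onset maximization leaves /ʒ/, /ʔ/, /m/ stranded (at most one coda consonant is licensed; onsets may contain at most 2 consonants).
Inserting the epenthetic vowel yields /ʒ/ → /ʒi/, /ʔ/ → /ʔə/, /m/ → /mə/.

ʒiɹʒitɹsəlʔəmə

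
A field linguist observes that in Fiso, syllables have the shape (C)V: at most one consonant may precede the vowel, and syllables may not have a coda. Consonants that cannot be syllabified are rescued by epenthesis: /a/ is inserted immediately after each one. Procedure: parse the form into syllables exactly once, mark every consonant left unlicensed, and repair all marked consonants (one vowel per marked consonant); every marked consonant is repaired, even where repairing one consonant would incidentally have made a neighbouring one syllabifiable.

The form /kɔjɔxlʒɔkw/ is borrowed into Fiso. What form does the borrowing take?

kɔjɔxalaʒɔkawa

The consonants /x/, /l/, /k/, /w/ cannot be parsed into a legal (C)V syllable (no codas are permitted; onsets are limited to one consonant).
Epenthesis after each stranded consonant: /x/ → /xa/, /l/ → /la/, /k/ → /ka/, /w/ → /wa/.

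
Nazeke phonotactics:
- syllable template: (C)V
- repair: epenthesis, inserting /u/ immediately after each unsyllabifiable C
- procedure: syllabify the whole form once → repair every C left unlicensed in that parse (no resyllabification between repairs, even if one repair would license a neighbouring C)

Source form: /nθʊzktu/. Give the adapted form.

nuθʊzukutu

Under (C)V, the unsyllabifiable consonants are /n/, /z/, /k/ (no codas are permitted; onsets are limited to one consonant).
Inserting the epenthetic vowel yields /n/ → /nu/, /z/ → /zu/, /k/ → /ku/.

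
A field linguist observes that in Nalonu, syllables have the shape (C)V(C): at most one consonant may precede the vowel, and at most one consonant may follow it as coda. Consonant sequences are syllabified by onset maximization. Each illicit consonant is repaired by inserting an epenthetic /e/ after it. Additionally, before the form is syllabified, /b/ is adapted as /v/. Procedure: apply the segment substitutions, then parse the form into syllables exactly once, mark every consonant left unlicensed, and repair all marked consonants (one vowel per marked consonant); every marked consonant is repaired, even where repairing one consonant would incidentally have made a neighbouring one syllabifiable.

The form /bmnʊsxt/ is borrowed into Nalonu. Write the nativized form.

vemenʊsxete

Substitution: /b/ → /v/, giving /vmnʊsxt/.
The consonants /v/, /m/, /x/, /t/ cannot be parsed into a legal (C)V(C) syllable (at most one coda consonant is licensed; onsets are limited to one consonant).
Each unlicensed consonant becomes the onset of a new syllable: /v/ → /ve/, /m/ → /me/, /x/ → /xe/, /t/ → /te/.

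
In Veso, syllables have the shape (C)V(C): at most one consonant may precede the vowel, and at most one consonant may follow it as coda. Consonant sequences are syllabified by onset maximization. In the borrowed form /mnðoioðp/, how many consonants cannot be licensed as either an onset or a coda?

3

The consonants /m/, /n/, /p/ cannot be parsed into a legal (C)V(C) syllable (at most one coda consonant is licensed; onsets are limited to one consonant).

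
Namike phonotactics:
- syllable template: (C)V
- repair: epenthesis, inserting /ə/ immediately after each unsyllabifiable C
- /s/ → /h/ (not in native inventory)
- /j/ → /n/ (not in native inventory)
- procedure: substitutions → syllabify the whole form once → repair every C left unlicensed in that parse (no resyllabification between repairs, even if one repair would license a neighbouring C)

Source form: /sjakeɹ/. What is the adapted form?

Substitution: /s/ → /h/, /j/ → /n/, giving /hnakeɹ/.
Under (C)V, the unsyllabifiable consonants are /h/, /ɹ/ (no codas are permitted; onsets are limited to one consonant).
Inserting the epenthetic vowel yields /h/ → /hə/, /ɹ/ → /ɹə/.

hənakeɹə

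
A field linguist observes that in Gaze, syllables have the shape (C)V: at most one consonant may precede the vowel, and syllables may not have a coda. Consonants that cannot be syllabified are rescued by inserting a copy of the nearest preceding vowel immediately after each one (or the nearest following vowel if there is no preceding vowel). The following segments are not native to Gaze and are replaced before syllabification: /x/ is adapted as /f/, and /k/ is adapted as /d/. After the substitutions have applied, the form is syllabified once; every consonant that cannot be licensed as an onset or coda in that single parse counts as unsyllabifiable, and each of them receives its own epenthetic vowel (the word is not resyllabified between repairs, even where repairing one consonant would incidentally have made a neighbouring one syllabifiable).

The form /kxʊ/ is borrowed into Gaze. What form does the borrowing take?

dʊfʊ

Substitution: /k/ → /d/, /x/ → /f/, giving /dfʊ/.
Under (C)V, the unsyllabifiable consonants are /d/ (no codas are permitted; onsets are limited to one consonant).
Each unlicensed consonant becomes the onset of a new syllable: /d/ → /dʊ/.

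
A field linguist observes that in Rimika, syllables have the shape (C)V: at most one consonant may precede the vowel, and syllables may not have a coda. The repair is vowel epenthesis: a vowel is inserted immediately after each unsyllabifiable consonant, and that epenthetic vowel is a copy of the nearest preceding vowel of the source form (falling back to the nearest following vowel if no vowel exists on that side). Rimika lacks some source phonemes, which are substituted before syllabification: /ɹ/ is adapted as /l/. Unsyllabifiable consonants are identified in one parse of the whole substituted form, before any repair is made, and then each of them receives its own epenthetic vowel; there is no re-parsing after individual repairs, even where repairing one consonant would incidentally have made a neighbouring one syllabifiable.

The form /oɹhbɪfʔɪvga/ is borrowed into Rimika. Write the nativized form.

Substitution: /ɹ/ → /l/, giving /olhbɪfʔɪvga/.
Under (C)V, the unsyllabifiable consonants are /l/, /h/, /f/, /v/ (no codas are permitted; onsets are limited to one consonant).
Epenthesis after each stranded consonant: /l/ → /lo/, /h/ → /ho/, /f/ → /fɪ/, /v/ → /vɪ/.

olohobɪfɪʔɪvɪga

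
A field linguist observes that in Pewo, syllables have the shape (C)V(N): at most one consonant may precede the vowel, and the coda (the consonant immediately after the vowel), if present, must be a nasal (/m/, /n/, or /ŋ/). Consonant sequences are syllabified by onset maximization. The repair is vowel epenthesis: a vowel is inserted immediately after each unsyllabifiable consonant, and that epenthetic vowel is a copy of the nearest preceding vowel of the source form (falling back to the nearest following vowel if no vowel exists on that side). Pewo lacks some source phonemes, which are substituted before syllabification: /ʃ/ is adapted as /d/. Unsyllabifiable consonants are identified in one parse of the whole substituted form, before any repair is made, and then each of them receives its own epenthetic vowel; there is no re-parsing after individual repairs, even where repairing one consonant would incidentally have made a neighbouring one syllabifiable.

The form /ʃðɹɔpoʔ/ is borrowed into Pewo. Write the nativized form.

Substitution: /ʃ/ → /d/, giving /dðɹɔpoʔ/.
The consonants /d/, /ð/, /ʔ/ cannot be parsed into a legal (C)V(N) syllable (only a nasal (/m/, /n/, or /ŋ/) is licensed in coda position; onsets are limited to one consonant).
Epenthesis after each stranded consonant: /d/ → /dɔ/, /ð/ → /ðɔ/, /ʔ/ → /ʔo/.

dɔðɔɹɔpoʔo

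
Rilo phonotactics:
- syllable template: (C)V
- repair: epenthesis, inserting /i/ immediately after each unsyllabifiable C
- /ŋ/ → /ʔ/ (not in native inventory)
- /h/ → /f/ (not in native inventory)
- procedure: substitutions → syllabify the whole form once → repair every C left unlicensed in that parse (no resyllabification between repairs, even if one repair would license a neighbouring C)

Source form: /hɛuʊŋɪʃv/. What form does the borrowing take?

fɛuʊʔɪʃivi

Substitution: /h/ → /f/, /ŋ/ → /ʔ/, giving /fɛuʊʔɪʃv/.
Under (C)V, the unsyllabifiable consonants are /ʃ/, /v/ (no codas are permitted; onsets are limited to one consonant).
Each unlicensed consonant becomes the onset of a new syllable: /ʃ/ → /ʃi/, /v/ → /vi/.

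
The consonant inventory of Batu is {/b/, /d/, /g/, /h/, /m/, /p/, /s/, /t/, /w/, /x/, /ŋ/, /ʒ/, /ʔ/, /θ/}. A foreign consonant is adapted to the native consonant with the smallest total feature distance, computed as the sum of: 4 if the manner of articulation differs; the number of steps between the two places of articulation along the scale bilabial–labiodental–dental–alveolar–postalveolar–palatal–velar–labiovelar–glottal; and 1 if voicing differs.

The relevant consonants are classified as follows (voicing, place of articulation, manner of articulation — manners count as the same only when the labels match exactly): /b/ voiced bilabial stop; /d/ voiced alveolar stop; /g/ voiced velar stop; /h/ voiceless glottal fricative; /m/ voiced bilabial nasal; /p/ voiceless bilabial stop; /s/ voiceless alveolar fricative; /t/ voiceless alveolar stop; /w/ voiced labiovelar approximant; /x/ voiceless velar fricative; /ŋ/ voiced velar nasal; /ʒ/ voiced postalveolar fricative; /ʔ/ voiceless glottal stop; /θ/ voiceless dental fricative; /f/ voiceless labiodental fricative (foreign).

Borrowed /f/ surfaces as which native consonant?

θ

/θ/ is closest: same manner (fricative), place distance 1 (labiodental→dental), same voicing; total 1. Next closest is /s/ at distance 2.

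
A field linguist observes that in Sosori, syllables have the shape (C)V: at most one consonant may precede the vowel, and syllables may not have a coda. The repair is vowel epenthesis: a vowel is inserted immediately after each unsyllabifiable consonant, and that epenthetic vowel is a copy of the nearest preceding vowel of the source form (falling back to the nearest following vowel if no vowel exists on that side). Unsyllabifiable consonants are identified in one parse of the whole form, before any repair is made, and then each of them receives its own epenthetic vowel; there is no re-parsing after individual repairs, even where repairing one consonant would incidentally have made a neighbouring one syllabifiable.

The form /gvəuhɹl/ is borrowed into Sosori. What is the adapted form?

gəvəuhuɹulu

Under (C)V, the unsyllabifiable consonants are /g/, /h/, /ɹ/, /l/ (no codas are permitted; onsets are limited to one consonant).
Inserting the epenthetic vowel yields /g/ → /gə/, /h/ → /hu/, /ɹ/ → /ɹu/, /l/ → /lu/.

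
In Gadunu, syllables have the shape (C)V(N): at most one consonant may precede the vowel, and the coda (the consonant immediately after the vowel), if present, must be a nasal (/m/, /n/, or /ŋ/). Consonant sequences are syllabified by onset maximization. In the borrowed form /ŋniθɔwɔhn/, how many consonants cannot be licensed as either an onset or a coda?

3

The consonants /ŋ/, /h/, /n/ cannot be parsed into a legal (C)V(N) syllable (only a nasal (/m/, /n/, or /ŋ/) is licensed in coda position; onsets are limited to one consonant).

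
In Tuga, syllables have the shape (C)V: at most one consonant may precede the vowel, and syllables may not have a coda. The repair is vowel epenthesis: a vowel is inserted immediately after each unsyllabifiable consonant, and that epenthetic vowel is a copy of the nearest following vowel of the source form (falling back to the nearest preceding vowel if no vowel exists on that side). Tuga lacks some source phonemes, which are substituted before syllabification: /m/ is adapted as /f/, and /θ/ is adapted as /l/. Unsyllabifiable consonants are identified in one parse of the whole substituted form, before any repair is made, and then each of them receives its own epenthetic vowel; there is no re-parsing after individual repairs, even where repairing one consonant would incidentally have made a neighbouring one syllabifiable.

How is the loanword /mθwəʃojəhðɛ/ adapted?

fələwəʃojəhɛðɛ

Substitution: /m/ → /f/, /θ/ → /l/, giving /flwəʃojəhðɛ/.
Syllabifying with onset maximization leaves /f/, /l/, /h/ stranded (no codas are permitted; onsets are limited to one consonant).
Each unlicensed consonant becomes the onset of a new syllable: /f/ → /fə/, /l/ → /lə/, /h/ → /hɛ/.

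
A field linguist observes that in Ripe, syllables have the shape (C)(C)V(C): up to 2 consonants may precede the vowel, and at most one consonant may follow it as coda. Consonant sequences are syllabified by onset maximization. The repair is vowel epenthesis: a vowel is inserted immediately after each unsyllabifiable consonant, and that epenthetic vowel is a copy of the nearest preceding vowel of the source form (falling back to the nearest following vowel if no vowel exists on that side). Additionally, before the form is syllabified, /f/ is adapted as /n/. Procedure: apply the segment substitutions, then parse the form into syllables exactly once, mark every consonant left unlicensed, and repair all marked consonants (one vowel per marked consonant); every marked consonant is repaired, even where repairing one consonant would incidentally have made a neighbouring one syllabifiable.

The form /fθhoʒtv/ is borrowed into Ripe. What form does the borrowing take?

Substitution: /f/ → /n/, giving /nθhoʒtv/.
The consonants /n/, /t/, /v/ cannot be parsed into a legal (C)(C)V(C) syllable (at most one coda consonant is licensed; onsets may contain at most 2 consonants).
Each unlicensed consonant becomes the onset of a new syllable: /n/ → /no/, /t/ → /to/, /v/ → /vo/.

noθhoʒtovo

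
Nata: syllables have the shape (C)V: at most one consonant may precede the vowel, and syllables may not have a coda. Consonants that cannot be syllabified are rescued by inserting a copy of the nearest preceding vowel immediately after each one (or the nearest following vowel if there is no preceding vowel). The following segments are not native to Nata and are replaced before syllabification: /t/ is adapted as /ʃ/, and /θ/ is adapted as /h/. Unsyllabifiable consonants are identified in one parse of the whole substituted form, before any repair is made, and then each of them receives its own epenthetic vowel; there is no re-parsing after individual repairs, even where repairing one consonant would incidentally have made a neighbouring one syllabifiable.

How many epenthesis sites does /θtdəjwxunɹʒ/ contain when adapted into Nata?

After substitution the input is /hʃdəjwxunɹʒ/.
The unsyllabifiable consonants are /h/, /ʃ/, /j/, /w/, /n/, /ɹ/, /ʒ/; each receives one epenthetic vowel.

7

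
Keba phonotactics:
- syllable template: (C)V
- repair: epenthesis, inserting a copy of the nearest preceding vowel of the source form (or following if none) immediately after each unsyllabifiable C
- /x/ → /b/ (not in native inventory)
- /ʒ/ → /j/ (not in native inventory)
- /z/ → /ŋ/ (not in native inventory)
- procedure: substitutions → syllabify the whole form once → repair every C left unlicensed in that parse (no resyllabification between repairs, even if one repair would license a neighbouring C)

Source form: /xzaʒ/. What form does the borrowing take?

Substitution: /x/ → /b/, /z/ → /ŋ/, /ʒ/ → /j/, giving /bŋaj/.
Syllabifying with onset maximization leaves /b/, /j/ stranded (no codas are permitted; onsets are limited to one consonant).
Inserting the epenthetic vowel yields /b/ → /ba/, /j/ → /ja/.

baŋaja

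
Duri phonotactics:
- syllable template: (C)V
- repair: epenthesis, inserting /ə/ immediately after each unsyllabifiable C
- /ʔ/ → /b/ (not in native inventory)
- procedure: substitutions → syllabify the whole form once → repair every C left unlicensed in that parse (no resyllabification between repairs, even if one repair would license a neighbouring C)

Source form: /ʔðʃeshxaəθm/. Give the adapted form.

bəðəʃesəhəxaəθəmə

Substitution: /ʔ/ → /b/, giving /bðʃeshxaəθm/.
The consonants /b/, /ð/, /s/, /h/, /θ/, /m/ cannot be parsed into a legal (C)V syllable (no codas are permitted; onsets are limited to one consonant).
Inserting the epenthetic vowel yields /b/ → /bə/, /ð/ → /ðə/, /s/ → /sə/, /h/ → /hə/, /θ/ → /θə/, /m/ → /mə/.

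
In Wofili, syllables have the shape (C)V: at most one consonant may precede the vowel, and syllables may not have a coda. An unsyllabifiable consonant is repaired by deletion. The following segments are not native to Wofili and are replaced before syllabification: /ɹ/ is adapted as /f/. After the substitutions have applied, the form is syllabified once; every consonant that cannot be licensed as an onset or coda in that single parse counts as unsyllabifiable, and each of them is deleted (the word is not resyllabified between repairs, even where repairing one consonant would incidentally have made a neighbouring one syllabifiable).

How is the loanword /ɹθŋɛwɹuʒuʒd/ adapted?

Substitution: /ɹ/ → /f/, giving /fθŋɛwfuʒuʒd/.
Under (C)V, the unsyllabifiable consonants are /f/, /θ/, /w/, /ʒ/, /d/ (no codas are permitted; onsets are limited to one consonant).
Deleting the stranded consonants removes /f/, /θ/, /w/, /ʒ/, /d/.

ŋɛfuʒu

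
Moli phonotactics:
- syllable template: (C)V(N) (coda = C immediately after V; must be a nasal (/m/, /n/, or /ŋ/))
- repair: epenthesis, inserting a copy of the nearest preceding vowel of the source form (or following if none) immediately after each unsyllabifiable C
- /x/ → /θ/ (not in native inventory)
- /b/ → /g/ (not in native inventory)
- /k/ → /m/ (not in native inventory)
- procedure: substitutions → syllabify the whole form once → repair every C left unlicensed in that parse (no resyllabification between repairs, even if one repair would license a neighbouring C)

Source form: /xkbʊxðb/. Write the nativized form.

Substitution: /x/ → /θ/, /k/ → /m/, /b/ → /g/, giving /θmgʊθðg/.
Syllabifying with onset maximization leaves /θ/, /m/, /θ/, /ð/, /g/ stranded (only a nasal (/m/, /n/, or /ŋ/) is licensed in coda position; onsets are limited to one consonant).
Each unlicensed consonant becomes the onset of a new syllable: /θ/ → /θʊ/, /m/ → /mʊ/, /θ/ → /θʊ/, /ð/ → /ðʊ/, /g/ → /gʊ/.

θʊmʊgʊθʊðʊgʊ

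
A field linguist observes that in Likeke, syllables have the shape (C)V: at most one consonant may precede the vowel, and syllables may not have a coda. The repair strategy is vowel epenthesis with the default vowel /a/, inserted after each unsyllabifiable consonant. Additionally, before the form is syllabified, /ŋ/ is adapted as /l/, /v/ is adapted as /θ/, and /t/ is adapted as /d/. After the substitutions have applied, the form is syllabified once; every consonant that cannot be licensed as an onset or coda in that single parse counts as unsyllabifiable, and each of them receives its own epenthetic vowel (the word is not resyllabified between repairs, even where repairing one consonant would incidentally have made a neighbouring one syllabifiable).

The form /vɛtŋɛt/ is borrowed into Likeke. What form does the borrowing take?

Substitution: /v/ → /θ/, /t/ → /d/, /ŋ/ → /l/, giving /θɛdlɛd/.
Syllabifying with onset maximization leaves /d/, /d/ stranded (no codas are permitted; onsets are limited to one consonant).
Epenthesis after each stranded consonant: /d/ → /da/, /d/ → /da/.

θɛdalɛda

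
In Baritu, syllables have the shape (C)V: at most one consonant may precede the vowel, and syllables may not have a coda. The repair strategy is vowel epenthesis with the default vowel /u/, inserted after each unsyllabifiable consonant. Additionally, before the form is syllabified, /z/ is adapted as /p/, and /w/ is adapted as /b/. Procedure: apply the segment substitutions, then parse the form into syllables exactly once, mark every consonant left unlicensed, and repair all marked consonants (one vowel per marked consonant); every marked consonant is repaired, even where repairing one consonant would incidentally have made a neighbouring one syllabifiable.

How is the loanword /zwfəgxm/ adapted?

Substitution: /z/ → /p/, /w/ → /b/, giving /pbfəgxm/.
The consonants /p/, /b/, /g/, /x/, /m/ cannot be parsed into a legal (C)V syllable (no codas are permitted; onsets are limited to one consonant).
Inserting the epenthetic vowel yields /p/ → /pu/, /b/ → /bu/, /g/ → /gu/, /x/ → /xu/, /m/ → /mu/.

pubufəguxumu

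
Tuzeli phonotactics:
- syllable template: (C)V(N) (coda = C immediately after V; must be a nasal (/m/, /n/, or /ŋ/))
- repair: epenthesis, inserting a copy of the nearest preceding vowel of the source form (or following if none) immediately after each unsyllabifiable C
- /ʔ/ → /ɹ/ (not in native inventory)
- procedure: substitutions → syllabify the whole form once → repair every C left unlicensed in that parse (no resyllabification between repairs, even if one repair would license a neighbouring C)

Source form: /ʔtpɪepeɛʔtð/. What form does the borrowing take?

Substitution: /ʔ/ → /ɹ/, giving /ɹtpɪepeɛɹtð/.
The consonants /ɹ/, /t/, /ɹ/, /t/, /ð/ cannot be parsed into a legal (C)V(N) syllable (only a nasal (/m/, /n/, or /ŋ/) is licensed in coda position; onsets are limited to one consonant).
Each unlicensed consonant becomes the onset of a new syllable: /ɹ/ → /ɹɪ/, /t/ → /tɪ/, /ɹ/ → /ɹɛ/, /t/ → /tɛ/, /ð/ → /ðɛ/.

ɹɪtɪpɪepeɛɹɛtɛðɛ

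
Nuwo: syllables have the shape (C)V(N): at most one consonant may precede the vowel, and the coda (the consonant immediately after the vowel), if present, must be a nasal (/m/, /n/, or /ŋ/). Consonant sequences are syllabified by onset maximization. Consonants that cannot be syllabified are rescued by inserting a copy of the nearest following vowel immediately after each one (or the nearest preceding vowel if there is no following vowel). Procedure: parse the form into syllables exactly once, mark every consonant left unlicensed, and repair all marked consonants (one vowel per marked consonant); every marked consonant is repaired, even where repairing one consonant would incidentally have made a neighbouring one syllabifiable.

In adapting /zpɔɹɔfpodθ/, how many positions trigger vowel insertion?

The unsyllabifiable consonants are /z/, /f/, /d/, /θ/; each receives one epenthetic vowel.

4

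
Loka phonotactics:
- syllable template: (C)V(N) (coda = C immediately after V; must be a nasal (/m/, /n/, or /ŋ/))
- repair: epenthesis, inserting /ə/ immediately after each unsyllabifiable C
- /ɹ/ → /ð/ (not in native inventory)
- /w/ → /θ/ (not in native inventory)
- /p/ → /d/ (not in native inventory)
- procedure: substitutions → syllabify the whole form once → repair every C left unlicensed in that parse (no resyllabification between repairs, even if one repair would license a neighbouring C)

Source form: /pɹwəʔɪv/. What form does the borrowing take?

Substitution: /p/ → /d/, /ɹ/ → /ð/, /w/ → /θ/, giving /dðθəʔɪv/.
Syllabifying with onset maximization leaves /d/, /ð/, /v/ stranded (only a nasal (/m/, /n/, or /ŋ/) is licensed in coda position; onsets are limited to one consonant).
Epenthesis after each stranded consonant: /d/ → /də/, /ð/ → /ðə/, /v/ → /və/.

dəðəθəʔɪvə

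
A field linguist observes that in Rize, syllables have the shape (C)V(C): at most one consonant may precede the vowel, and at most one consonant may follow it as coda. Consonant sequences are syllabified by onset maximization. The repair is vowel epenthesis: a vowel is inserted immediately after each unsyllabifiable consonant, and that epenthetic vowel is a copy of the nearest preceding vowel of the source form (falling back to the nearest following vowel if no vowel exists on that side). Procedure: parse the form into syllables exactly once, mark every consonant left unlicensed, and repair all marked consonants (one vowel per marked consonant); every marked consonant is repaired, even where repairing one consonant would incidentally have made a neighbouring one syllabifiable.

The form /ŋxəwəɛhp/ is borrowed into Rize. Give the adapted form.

ŋəxəwəɛhpɛ

Under (C)V(C), the unsyllabifiable consonants are /ŋ/, /p/ (at most one coda consonant is licensed; onsets are limited to one consonant).
Each unlicensed consonant becomes the onset of a new syllable: /ŋ/ → /ŋə/, /p/ → /pɛ/.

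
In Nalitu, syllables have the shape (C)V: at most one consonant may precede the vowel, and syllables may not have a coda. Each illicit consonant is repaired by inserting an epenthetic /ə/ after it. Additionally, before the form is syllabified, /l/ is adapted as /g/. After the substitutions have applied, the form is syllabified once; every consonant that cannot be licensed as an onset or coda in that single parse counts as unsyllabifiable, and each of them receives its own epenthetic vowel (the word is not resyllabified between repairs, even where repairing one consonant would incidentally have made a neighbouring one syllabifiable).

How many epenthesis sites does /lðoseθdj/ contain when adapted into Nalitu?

After substitution the input is /gðoseθdj/.
The unsyllabifiable consonants are /g/, /θ/, /d/, /j/; each receives one epenthetic vowel.

4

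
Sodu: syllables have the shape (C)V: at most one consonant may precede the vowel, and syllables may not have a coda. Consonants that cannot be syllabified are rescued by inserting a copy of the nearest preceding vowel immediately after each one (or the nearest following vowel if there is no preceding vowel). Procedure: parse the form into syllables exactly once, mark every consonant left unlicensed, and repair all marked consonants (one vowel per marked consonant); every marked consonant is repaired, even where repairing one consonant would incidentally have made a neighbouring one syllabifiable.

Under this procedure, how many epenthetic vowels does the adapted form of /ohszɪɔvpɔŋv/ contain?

The unsyllabifiable consonants are /h/, /s/, /v/, /ŋ/, /v/; each receives one epenthetic vowel.

5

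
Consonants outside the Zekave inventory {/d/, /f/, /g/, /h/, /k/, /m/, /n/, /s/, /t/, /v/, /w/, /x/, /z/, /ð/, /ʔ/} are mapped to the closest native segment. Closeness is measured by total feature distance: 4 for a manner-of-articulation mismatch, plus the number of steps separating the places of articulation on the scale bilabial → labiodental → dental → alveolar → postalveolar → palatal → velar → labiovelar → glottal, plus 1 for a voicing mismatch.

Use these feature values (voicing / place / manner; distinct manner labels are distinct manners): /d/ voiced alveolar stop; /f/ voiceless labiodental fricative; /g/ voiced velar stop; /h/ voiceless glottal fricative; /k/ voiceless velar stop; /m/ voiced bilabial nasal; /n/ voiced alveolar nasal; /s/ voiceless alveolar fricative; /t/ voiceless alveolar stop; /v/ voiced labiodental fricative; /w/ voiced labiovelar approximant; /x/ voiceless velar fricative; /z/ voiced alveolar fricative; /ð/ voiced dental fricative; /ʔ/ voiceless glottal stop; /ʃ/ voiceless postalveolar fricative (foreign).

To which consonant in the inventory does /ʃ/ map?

s

/s/ is closest: same manner (fricative), place distance 1 (postalveolar→alveolar), same voicing; total 1. Next closest is /x/ at distance 2.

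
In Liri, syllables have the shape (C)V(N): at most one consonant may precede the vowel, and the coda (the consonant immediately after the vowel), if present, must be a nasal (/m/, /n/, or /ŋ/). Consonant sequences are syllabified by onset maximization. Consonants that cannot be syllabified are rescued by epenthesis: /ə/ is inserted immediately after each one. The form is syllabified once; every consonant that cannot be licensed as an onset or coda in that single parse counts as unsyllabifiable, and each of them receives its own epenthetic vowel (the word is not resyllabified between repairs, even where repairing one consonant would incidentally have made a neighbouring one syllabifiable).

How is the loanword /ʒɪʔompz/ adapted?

ʒɪʔompəzə

The consonants /p/, /z/ cannot be parsed into a legal (C)V(N) syllable (only a nasal (/m/, /n/, or /ŋ/) is licensed in coda position; onsets are limited to one consonant).
Epenthesis after each stranded consonant: /p/ → /pə/, /z/ → /zə/.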